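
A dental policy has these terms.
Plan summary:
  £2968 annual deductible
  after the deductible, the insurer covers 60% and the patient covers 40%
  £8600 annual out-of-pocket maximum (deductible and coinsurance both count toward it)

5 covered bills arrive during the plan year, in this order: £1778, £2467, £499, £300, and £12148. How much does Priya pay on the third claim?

#1 (£1778): fully absorbed by the deductible. Patient pays £1778; OOP now £1778.
#2 (£2467): deductible takes £1190, £1277 remains; 40% of £1277 = £510.80. Cost to patient: £1700.80. OOP to date £3478.80.
#3 (£499): 40% coinsurance on £499 = £199.60. Patient owes £199.60 (running OOP £3678.40).

£199.60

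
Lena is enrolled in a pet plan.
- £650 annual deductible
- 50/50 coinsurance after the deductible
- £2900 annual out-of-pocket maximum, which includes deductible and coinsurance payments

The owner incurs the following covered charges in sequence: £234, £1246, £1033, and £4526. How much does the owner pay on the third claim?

Claim 1 — £234: all of it applies to the deductible. Owner pays £234; OOP now £234.
Claim 2 — £1246: £416 finishes the deductible; £830 goes to coinsurance; owner's 50% is £415. Cost to owner: £831. OOP to date £1065.
Claim 3 — £1033: deductible met; 50% of £1033 = £516.50. Owner owes £516.50 (running OOP £1581.50).

£516.50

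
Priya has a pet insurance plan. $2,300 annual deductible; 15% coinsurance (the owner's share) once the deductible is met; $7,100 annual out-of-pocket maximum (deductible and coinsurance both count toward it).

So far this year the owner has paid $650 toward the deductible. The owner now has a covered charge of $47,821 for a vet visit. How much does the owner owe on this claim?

Deductible still to meet: $2,300 − $650 = $1,650.
After the $1,650 deductible portion, $47,821 − $1,650 = $46,171 is subject to coinsurance.
Coinsurance: $46,171 × 15% = $6,925.65.
So the owner owes $1,650 + $6,925.65 = $8,575.65 before any cap.
Year-to-date out-of-pocket would reach $650 + $8,575.65 = $9,225.65, above the $7,100 maximum, so the owner pays only $7,100 − $650 = $6,450.

$6,450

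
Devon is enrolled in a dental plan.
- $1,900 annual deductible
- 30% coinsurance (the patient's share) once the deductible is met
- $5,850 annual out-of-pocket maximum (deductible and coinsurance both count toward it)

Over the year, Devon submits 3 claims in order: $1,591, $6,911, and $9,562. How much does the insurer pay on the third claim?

$7,592.60

Claim 1 — $1,591: entire amount goes to the deductible. Cost to patient: $1,591. OOP to date $1,591. Insurer: $1,591 − $1,591 = $0.
Claim 2 — $6,911: $309 to deductible, leaving $6,602; patient's 30% is $1,980.60. Patient pays $2,289.60; OOP now $3,880.60. Plan pays $6,911 − $2,289.60 = $4,621.40.
Claim 3 — $9,562: deductible already satisfied, so patient's share is 30% × $9,562 = $2,868.60. That would push OOP to $6,749.20, over the $5,850 cap, so patient pays $5,850 − $3,880.60 = $1,969.40. Plan pays $9,562 − $1,969.40 = $7,592.60.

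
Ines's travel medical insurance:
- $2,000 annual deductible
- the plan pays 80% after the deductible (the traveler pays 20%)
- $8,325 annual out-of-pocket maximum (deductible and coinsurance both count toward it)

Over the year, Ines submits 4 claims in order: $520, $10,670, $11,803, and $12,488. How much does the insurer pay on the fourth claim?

#1 ($520): all of it applies to the deductible. Traveler owes $520 (running OOP $520). Plan pays $520 − $520 = $0.
#2 ($10,670): $1,480 to deductible, leaving $9,190; traveler's 20% is $1,838. Traveler pays $3,318; OOP now $3,838. Plan pays $10,670 − $3,318 = $7,352.
#3 ($11,803): deductible already satisfied, so traveler's share is 20% × $11,803 = $2,360.60. Traveler pays $2,360.60; OOP now $6,198.60. Plan pays $11,803 − $2,360.60 = $9,442.40.
#4 ($12,488): 20% coinsurance on $12,488 = $2,497.60. That would push OOP to $8,696.20, over the $8,325 cap, so traveler pays $8,325 − $6,198.60 = $2,126.40. Insurer: $12,488 − $2,126.40 = $10,361.60.

$10,361.60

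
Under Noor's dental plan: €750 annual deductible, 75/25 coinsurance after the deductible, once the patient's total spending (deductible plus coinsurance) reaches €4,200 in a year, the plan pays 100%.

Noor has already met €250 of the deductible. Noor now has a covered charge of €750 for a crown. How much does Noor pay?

Deductible still to meet: €750 − €250 = €500.
The remaining €250 (= €750 − €500) moves to coinsurance.
25% of €250 = €62.50 falls to the patient.
So the patient owes €500 + €62.50 = €562.50 before any cap.
Year-to-date out-of-pocket becomes €250 + €562.50 = €812.50, still under the €4,200 maximum, so no cap applies.

€562.50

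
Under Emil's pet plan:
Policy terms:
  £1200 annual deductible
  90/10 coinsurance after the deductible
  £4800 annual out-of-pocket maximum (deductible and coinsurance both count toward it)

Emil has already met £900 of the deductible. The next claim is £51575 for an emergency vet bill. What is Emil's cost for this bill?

£3900

Deductible still to meet: £1200 − £900 = £300.
The remaining £51275 (= £51575 − £300) moves to coinsurance.
Coinsurance: £51275 × 10% = £5127.50.
So the owner owes £300 + £5127.50 = £5427.50 before any cap.
Year-to-date out-of-pocket would reach £900 + £5427.50 = £6327.50, above the £4800 maximum, so the owner pays only £4800 − £900 = £3900.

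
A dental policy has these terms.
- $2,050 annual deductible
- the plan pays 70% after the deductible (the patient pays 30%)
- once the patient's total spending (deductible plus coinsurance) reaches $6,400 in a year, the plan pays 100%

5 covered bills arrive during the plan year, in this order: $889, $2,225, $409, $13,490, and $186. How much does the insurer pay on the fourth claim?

#1 ($889): all of it applies to the deductible. Patient pays $889; OOP now $889. Plan pays $889 − $889 = $0.
#2 ($2,225): $1,161 finishes the deductible; $1,064 goes to coinsurance; patient's 30% is $319.20. Patient pays $1,480.20; OOP now $2,369.20. Insurer: $2,225 − $1,480.20 = $744.80.
#3 ($409): deductible already satisfied, so patient's share is 30% × $409 = $122.70. Cost to patient: $122.70. OOP to date $2,491.90. Plan pays $409 − $122.70 = $286.30.
#4 ($13,490): 30% coinsurance on $13,490 = $4,047. Adding that to $2,491.90 gives $6,538.90, past the $6,400 cap; patient pays only $6,400 − $2,491.90 = $3,908.10. Insurer: $13,490 − $3,908.10 = $9,581.90.

$9,581.90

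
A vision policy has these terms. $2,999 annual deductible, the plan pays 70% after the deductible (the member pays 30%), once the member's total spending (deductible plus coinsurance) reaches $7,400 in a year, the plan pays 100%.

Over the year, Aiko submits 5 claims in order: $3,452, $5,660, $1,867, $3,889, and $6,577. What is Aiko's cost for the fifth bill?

Claim 1 ($3,452): $2,999 to deductible, leaving $453; member's 30% is $135.90. Member owes $3,134.90 (running OOP $3,134.90).
Claim 2 ($5,660): 30% coinsurance on $5,660 = $1,698. Cost to member: $1,698. OOP to date $4,832.90.
Claim 3 ($1,867): deductible met; 30% of $1,867 = $560.10. Cost to member: $560.10. OOP to date $5,393.
Claim 4 ($3,889): deductible met; 30% of $3,889 = $1,166.70. Cost to member: $1,166.70. OOP to date $6,559.70.
Claim 5 ($6,577): 30% coinsurance on $6,577 = $1,973.10. OOP would hit $8,532.80 > $7,400, so the cap limits the member to $7,400 − $6,559.70 = $840.30.

$840.30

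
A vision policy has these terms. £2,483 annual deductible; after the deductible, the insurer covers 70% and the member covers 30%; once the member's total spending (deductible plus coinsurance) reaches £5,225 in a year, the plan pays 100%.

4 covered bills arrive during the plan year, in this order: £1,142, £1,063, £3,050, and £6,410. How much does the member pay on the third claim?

Claim 1 — £1,142: entire amount goes to the deductible. Member owes £1,142 (running OOP £1,142).
Claim 2 — £1,063: entire amount goes to the deductible. Cost to member: £1,063. OOP to date £2,205.
Claim 3 — £3,050: £278 finishes the deductible; £2,772 goes to coinsurance; coinsurance £2,772 × 30% = £831.60. Member owes £1,109.60 (running OOP £3,314.60).

£1,109.60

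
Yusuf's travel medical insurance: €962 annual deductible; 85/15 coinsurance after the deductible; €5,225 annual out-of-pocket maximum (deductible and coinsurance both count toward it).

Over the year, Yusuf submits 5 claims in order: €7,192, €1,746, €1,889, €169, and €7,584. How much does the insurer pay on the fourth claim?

Bill 1, €7,192: €962 to deductible, leaving €6,230; 15% of €6,230 = €934.50. Traveler pays €1,896.50; OOP now €1,896.50. Plan pays €7,192 − €1,896.50 = €5,295.50.
Bill 2, €1,746: deductible already satisfied, so traveler's share is 15% × €1,746 = €261.90. Traveler owes €261.90 (running OOP €2,158.40). Insurer: €1,746 − €261.90 = €1,484.10.
Bill 3, €1,889: deductible met; 15% of €1,889 = €283.35. Cost to traveler: €283.35. OOP to date €2,441.75. Plan pays €1,889 − €283.35 = €1,605.65.
Bill 4, €169: deductible met; 15% of €169 = €25.35. Traveler pays €25.35; OOP now €2,467.10. Plan pays €169 − €25.35 = €143.65.

€143.65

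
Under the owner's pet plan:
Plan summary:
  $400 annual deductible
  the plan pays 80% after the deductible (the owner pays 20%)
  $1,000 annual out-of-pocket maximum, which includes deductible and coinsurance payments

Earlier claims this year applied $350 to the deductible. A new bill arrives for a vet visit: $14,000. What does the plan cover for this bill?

$13,350

Remaining deductible: $400 − $350 = $50.
That leaves $14,000 − $50 = $13,950 for coinsurance.
20% of $13,950 = $2,790 falls to the owner.
So the owner owes $50 + $2,790 = $2,840 before any cap.
Year-to-date out-of-pocket would reach $350 + $2,840 = $3,190, above the $1,000 maximum, so the owner pays only $1,000 − $350 = $650.
Insurer pays the balance: $14,000 − $650 = $13,350.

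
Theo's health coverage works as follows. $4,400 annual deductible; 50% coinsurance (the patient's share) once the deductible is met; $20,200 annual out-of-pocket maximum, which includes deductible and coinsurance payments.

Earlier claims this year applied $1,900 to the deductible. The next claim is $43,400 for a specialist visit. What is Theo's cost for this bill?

$18,300

Deductible still to meet: $4,400 − $1,900 = $2,500.
That leaves $43,400 − $2,500 = $40,900 for coinsurance.
Patient's 50% share of $40,900 is $20,450.
Patient responsibility before any cap: $2,500 + $20,450 = $22,950.
Year-to-date out-of-pocket would reach $1,900 + $22,950 = $24,850, above the $20,200 maximum, so the patient pays only $20,200 − $1,900 = $18,300.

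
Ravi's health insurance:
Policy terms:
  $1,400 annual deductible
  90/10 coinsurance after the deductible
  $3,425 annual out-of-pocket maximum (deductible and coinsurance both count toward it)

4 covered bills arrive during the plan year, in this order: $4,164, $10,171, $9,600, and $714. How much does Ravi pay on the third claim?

$731.50

Bill 1, $4,164: $1,400 to deductible, leaving $2,764; coinsurance $2,764 × 10% = $276.40. Patient owes $1,676.40 (running OOP $1,676.40).
Bill 2, $10,171: 10% coinsurance on $10,171 = $1,017.10. Cost to patient: $1,017.10. OOP to date $2,693.50.
Bill 3, $9,600: deductible already satisfied, so patient's share is 10% × $9,600 = $960. OOP would hit $3,653.50 > $3,425, so the cap limits the patient to $3,425 − $2,693.50 = $731.50.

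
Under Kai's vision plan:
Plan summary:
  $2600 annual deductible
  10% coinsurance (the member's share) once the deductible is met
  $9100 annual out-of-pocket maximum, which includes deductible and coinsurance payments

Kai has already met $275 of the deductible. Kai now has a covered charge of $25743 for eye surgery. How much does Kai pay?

$275 of the $2600 deductible is already met, leaving $2325.
The remaining $23418 (= $25743 − $2325) moves to coinsurance.
Member's 10% share of $23418 is $2341.80.
Member responsibility before any cap: $2325 + $2341.80 = $4666.80.
Year-to-date out-of-pocket becomes $275 + $4666.80 = $4941.80, still under the $9100 maximum, so no cap applies.

$4666.80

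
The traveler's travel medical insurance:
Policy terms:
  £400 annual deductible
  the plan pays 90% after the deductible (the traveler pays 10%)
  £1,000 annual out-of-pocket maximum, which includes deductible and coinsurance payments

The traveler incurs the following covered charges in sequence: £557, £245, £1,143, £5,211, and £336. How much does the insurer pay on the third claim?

Bill 1, £557: £400 finishes the deductible; £157 goes to coinsurance; traveler's 10% is £15.70. Traveler owes £415.70 (running OOP £415.70). Insurer: £557 − £415.70 = £141.30.
Bill 2, £245: 10% coinsurance on £245 = £24.50. Traveler owes £24.50 (running OOP £440.20). Plan pays £245 − £24.50 = £220.50.
Bill 3, £1,143: 10% coinsurance on £1,143 = £114.30. Traveler owes £114.30 (running OOP £554.50). Insurer: £1,143 − £114.30 = £1,028.70.

£1,028.70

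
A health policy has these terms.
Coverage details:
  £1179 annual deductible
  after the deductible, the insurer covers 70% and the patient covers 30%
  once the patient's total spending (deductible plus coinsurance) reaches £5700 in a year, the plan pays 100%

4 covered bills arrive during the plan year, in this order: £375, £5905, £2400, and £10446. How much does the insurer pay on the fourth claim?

£8175.30

Bill 1, £375: all of it applies to the deductible. Patient pays £375; OOP now £375. Insurer: £375 − £375 = £0.
Bill 2, £5905: £804 to deductible, leaving £5101; 30% of £5101 = £1530.30. Patient owes £2334.30 (running OOP £2709.30). Plan pays £5905 − £2334.30 = £3570.70.
Bill 3, £2400: deductible already satisfied, so patient's share is 30% × £2400 = £720. Patient owes £720 (running OOP £3429.30). Plan pays £2400 − £720 = £1680.
Bill 4, £10446: deductible met; 30% of £10446 = £3133.80. Adding that to £3429.30 gives £6563.10, past the £5700 cap; patient pays only £5700 − £3429.30 = £2270.70. Insurer: £10446 − £2270.70 = £8175.30.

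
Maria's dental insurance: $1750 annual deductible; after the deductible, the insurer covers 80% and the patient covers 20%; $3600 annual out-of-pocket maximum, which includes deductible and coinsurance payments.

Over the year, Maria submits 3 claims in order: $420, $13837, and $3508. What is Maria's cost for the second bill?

Claim 1 — $420: all of it applies to the deductible. Patient owes $420 (running OOP $420).
Claim 2 — $13837: $1330 to deductible, leaving $12507; patient's 20% is $2501.40. Deductible plus coinsurance: $1330 + $2501.40 = $3831.40. OOP would hit $4251.40 > $3600, so the cap limits the patient to $3600 − $420 = $3180.

$3180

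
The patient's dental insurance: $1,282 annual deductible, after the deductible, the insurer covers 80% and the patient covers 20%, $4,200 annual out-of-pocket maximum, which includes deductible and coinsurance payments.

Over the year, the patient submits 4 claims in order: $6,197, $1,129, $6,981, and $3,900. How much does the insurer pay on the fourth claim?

Claim 1 — $6,197: $1,282 finishes the deductible; $4,915 goes to coinsurance; patient's 20% is $983. Patient pays $2,265; OOP now $2,265. Plan pays $6,197 − $2,265 = $3,932.
Claim 2 — $1,129: deductible met; 20% of $1,129 = $225.80. Patient pays $225.80; OOP now $2,490.80. Plan pays $1,129 − $225.80 = $903.20.
Claim 3 — $6,981: deductible met; 20% of $6,981 = $1,396.20. Cost to patient: $1,396.20. OOP to date $3,887. Insurer: $6,981 − $1,396.20 = $5,584.80.
Claim 4 — $3,900: deductible met; 20% of $3,900 = $780. OOP would hit $4,667 > $4,200, so the cap limits the patient to $4,200 − $3,887 = $313. Plan pays $3,900 − $313 = $3,587.

$3,587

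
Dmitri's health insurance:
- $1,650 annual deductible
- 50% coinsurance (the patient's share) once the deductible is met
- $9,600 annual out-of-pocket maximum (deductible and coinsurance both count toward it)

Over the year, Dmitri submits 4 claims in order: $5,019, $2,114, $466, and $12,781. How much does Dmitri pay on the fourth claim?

Claim 1 ($5,019): deductible takes $1,650, $3,369 remains; 50% of $3,369 = $1,684.50. Patient pays $3,334.50; OOP now $3,334.50.
Claim 2 ($2,114): deductible already satisfied, so patient's share is 50% × $2,114 = $1,057. Cost to patient: $1,057. OOP to date $4,391.50.
Claim 3 ($466): 50% coinsurance on $466 = $233. Patient owes $233 (running OOP $4,624.50).
Claim 4 ($12,781): deductible met; 50% of $12,781 = $6,390.50. Adding that to $4,624.50 gives $11,015, past the $9,600 cap; patient pays only $9,600 − $4,624.50 = $4,975.50.

$4,975.50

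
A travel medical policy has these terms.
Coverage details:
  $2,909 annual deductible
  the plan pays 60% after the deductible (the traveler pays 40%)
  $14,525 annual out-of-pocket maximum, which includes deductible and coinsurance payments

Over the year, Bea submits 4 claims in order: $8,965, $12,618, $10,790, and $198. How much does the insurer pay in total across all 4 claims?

$18,046

Claim 1 — $8,965: $2,909 to deductible, leaving $6,056; coinsurance $6,056 × 40% = $2,422.40. Traveler owes $5,331.40 (running OOP $5,331.40). Insurer: $8,965 − $5,331.40 = $3,633.60.
Claim 2 — $12,618: 40% coinsurance on $12,618 = $5,047.20. Traveler pays $5,047.20; OOP now $10,378.60. Insurer: $12,618 − $5,047.20 = $7,570.80.
Claim 3 — $10,790: deductible already satisfied, so traveler's share is 40% × $10,790 = $4,316. OOP would hit $14,694.60 > $14,525, so the cap limits the traveler to $14,525 − $10,378.60 = $4,146.40. Insurer: $10,790 − $4,146.40 = $6,643.60.
Claim 4 — $198: deductible met; 40% of $198 = $79.20. Adding that to $14,525 gives $14,604.20, past the $14,525 cap; traveler pays only $14,525 − $14,525 = $0. Insurer: $198 − $0 = $198.
Insurer total = bills − traveler's total = $32,571 − $14,525 = $18,046.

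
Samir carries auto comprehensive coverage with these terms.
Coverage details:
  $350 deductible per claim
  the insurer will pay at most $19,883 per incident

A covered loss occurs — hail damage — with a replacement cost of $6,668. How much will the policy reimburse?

$6,318

After the deductible, $6,668 − $350 = $6,318 remains.
$6,318 is within the $19,883 limit, so the insurer pays $6,318.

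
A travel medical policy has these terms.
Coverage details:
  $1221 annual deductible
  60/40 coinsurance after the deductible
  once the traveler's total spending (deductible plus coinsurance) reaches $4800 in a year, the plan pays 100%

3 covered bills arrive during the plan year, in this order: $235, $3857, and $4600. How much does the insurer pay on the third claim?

$2760

Claim 1 ($235): all of it applies to the deductible. Traveler owes $235 (running OOP $235). Plan pays $235 − $235 = $0.
Claim 2 ($3857): deductible takes $986, $2871 remains; coinsurance $2871 × 40% = $1148.40. Traveler owes $2134.40 (running OOP $2369.40). Plan pays $3857 − $2134.40 = $1722.60.
Claim 3 ($4600): 40% coinsurance on $4600 = $1840. Traveler pays $1840; OOP now $4209.40. Insurer: $4600 − $1840 = $2760.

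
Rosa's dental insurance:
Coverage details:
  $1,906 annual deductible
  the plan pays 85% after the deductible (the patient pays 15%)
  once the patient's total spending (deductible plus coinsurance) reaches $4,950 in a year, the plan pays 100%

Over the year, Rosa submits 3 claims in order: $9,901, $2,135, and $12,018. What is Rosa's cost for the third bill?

$1,524.50

Claim 1 ($9,901): $1,906 finishes the deductible; $7,995 goes to coinsurance; coinsurance $7,995 × 15% = $1,199.25. Cost to patient: $3,105.25. OOP to date $3,105.25.
Claim 2 ($2,135): 15% coinsurance on $2,135 = $320.25. Cost to patient: $320.25. OOP to date $3,425.50.
Claim 3 ($12,018): deductible met; 15% of $12,018 = $1,802.70. That would push OOP to $5,228.20, over the $4,950 cap, so patient pays $4,950 − $3,425.50 = $1,524.50.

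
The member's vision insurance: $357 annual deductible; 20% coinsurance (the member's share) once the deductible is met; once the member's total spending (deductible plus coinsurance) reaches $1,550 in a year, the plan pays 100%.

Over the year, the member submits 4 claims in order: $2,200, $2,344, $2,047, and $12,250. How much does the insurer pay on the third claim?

$1,691.40

Bill 1, $2,200: deductible takes $357, $1,843 remains; coinsurance $1,843 × 20% = $368.60. Member owes $725.60 (running OOP $725.60). Insurer: $2,200 − $725.60 = $1,474.40.
Bill 2, $2,344: 20% coinsurance on $2,344 = $468.80. Cost to member: $468.80. OOP to date $1,194.40. Insurer: $2,344 − $468.80 = $1,875.20.
Bill 3, $2,047: deductible met; 20% of $2,047 = $409.40. That would push OOP to $1,603.80, over the $1,550 cap, so member pays $1,550 − $1,194.40 = $355.60. Insurer: $2,047 − $355.60 = $1,691.40.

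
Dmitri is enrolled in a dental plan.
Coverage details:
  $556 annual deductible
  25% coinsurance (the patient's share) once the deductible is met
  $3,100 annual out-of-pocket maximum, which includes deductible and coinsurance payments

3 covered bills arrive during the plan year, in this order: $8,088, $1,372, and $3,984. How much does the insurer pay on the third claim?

$3,666

Bill 1, $8,088: $556 to deductible, leaving $7,532; 25% of $7,532 = $1,883. Cost to patient: $2,439. OOP to date $2,439. Insurer: $8,088 − $2,439 = $5,649.
Bill 2, $1,372: 25% coinsurance on $1,372 = $343. Patient owes $343 (running OOP $2,782). Insurer: $1,372 − $343 = $1,029.
Bill 3, $3,984: deductible met; 25% of $3,984 = $996. That would push OOP to $3,778, over the $3,100 cap, so patient pays $3,100 − $2,782 = $318. Plan pays $3,984 − $318 = $3,666.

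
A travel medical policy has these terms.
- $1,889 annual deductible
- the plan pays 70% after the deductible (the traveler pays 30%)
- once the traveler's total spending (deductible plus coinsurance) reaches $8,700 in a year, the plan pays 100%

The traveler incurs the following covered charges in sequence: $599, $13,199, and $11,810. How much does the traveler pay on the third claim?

$3,238.30

Bill 1, $599: entire amount goes to the deductible. Traveler pays $599; OOP now $599.
Bill 2, $13,199: $1,290 finishes the deductible; $11,909 goes to coinsurance; 30% of $11,909 = $3,572.70. Traveler owes $4,862.70 (running OOP $5,461.70).
Bill 3, $11,810: deductible already satisfied, so traveler's share is 30% × $11,810 = $3,543. Adding that to $5,461.70 gives $9,004.70, past the $8,700 cap; traveler pays only $8,700 − $5,461.70 = $3,238.30.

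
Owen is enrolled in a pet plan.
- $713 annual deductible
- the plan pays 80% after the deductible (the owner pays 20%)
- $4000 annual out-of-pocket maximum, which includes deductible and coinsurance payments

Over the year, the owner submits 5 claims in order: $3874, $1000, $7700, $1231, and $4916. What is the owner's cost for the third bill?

Claim 1 — $3874: $713 to deductible, leaving $3161; 20% of $3161 = $632.20. Cost to owner: $1345.20. OOP to date $1345.20.
Claim 2 — $1000: 20% coinsurance on $1000 = $200. Owner pays $200; OOP now $1545.20.
Claim 3 — $7700: 20% coinsurance on $7700 = $1540. Owner pays $1540; OOP now $3085.20.

$1540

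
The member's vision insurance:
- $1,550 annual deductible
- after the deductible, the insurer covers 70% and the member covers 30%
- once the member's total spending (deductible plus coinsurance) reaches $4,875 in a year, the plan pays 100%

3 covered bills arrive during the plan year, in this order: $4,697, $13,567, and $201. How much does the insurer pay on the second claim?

Claim 1 — $4,697: $1,550 to deductible, leaving $3,147; coinsurance $3,147 × 30% = $944.10. Cost to member: $2,494.10. OOP to date $2,494.10. Insurer: $4,697 − $2,494.10 = $2,202.90.
Claim 2 — $13,567: 30% coinsurance on $13,567 = $4,070.10. Adding that to $2,494.10 gives $6,564.20, past the $4,875 cap; member pays only $4,875 − $2,494.10 = $2,380.90. Insurer: $13,567 − $2,380.90 = $11,186.10.

$11,186.10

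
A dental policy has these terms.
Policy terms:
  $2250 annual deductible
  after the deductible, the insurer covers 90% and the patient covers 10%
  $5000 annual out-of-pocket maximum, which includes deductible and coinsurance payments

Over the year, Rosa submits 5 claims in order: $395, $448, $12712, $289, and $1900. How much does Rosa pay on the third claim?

$2537.50

Claim 1 ($395): fully absorbed by the deductible. Cost to patient: $395. OOP to date $395.
Claim 2 ($448): fully absorbed by the deductible. Patient pays $448; OOP now $843.
Claim 3 ($12712): deductible takes $1407, $11305 remains; patient's 10% is $1130.50. Patient owes $2537.50 (running OOP $3380.50).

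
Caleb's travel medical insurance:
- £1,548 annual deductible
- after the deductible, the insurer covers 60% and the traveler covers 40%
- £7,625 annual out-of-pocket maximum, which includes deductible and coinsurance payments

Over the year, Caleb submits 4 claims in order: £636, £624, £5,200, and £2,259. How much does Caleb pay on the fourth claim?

£903.60

Bill 1, £636: all of it applies to the deductible. Traveler pays £636; OOP now £636.
Bill 2, £624: entire amount goes to the deductible. Traveler pays £624; OOP now £1,260.
Bill 3, £5,200: £288 finishes the deductible; £4,912 goes to coinsurance; 40% of £4,912 = £1,964.80. Cost to traveler: £2,252.80. OOP to date £3,512.80.
Bill 4, £2,259: deductible already satisfied, so traveler's share is 40% × £2,259 = £903.60. Traveler owes £903.60 (running OOP £4,416.40).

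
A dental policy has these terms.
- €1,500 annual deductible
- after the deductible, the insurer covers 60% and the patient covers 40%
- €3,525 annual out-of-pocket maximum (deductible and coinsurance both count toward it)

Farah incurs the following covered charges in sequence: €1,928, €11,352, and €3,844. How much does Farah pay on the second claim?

€1,853.80

Claim 1 (€1,928): €1,500 finishes the deductible; €428 goes to coinsurance; 40% of €428 = €171.20. Patient pays €1,671.20; OOP now €1,671.20.
Claim 2 (€11,352): deductible met; 40% of €11,352 = €4,540.80. OOP would hit €6,212 > €3,525, so the cap limits the patient to €3,525 − €1,671.20 = €1,853.80.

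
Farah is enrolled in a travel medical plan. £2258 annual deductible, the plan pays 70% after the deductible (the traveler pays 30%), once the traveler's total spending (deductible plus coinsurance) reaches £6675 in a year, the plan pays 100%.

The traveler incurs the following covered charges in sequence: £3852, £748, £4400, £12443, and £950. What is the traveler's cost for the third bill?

£1320

Claim 1 (£3852): £2258 to deductible, leaving £1594; coinsurance £1594 × 30% = £478.20. Traveler owes £2736.20 (running OOP £2736.20).
Claim 2 (£748): 30% coinsurance on £748 = £224.40. Traveler pays £224.40; OOP now £2960.60.
Claim 3 (£4400): deductible already satisfied, so traveler's share is 30% × £4400 = £1320. Traveler owes £1320 (running OOP £4280.60).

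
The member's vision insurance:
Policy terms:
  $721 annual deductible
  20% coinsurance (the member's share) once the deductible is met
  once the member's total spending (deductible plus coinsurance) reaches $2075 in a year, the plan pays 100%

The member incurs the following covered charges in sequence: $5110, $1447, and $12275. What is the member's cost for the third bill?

$186.80

Bill 1, $5110: deductible takes $721, $4389 remains; 20% of $4389 = $877.80. Cost to member: $1598.80. OOP to date $1598.80.
Bill 2, $1447: 20% coinsurance on $1447 = $289.40. Member owes $289.40 (running OOP $1888.20).
Bill 3, $12275: deductible already satisfied, so member's share is 20% × $12275 = $2455. Adding that to $1888.20 gives $4343.20, past the $2075 cap; member pays only $2075 − $1888.20 = $186.80.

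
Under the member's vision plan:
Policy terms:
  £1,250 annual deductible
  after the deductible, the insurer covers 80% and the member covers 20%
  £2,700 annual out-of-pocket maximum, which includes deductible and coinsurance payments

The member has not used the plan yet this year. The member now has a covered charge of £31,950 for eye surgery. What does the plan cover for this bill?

£29,250

The full £1,250 deductible is still open; £1,250 of this bill applies to it.
That leaves £31,950 − £1,250 = £30,700 for coinsurance.
Member's 20% share of £30,700 is £6,140.
So the member owes £1,250 + £6,140 = £7,390 before any cap.
Year-to-date out-of-pocket would reach £0 + £7,390 = £7,390, above the £2,700 maximum, so the member pays only £2,700 − £0 = £2,700.
The insurer covers the remainder: £31,950 − £2,700 = £29,250.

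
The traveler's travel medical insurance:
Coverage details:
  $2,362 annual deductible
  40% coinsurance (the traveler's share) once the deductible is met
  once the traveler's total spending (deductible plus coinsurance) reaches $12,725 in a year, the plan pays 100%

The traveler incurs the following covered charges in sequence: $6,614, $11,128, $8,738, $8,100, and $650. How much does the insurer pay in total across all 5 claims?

#1 ($6,614): $2,362 finishes the deductible; $4,252 goes to coinsurance; 40% of $4,252 = $1,700.80. Traveler owes $4,062.80 (running OOP $4,062.80). Plan pays $6,614 − $4,062.80 = $2,551.20.
#2 ($11,128): deductible met; 40% of $11,128 = $4,451.20. Traveler owes $4,451.20 (running OOP $8,514). Plan pays $11,128 − $4,451.20 = $6,676.80.
#3 ($8,738): deductible already satisfied, so traveler's share is 40% × $8,738 = $3,495.20. Cost to traveler: $3,495.20. OOP to date $12,009.20. Plan pays $8,738 − $3,495.20 = $5,242.80.
#4 ($8,100): deductible already satisfied, so traveler's share is 40% × $8,100 = $3,240. Adding that to $12,009.20 gives $15,249.20, past the $12,725 cap; traveler pays only $12,725 − $12,009.20 = $715.80. Plan pays $8,100 − $715.80 = $7,384.20.
#5 ($650): deductible already satisfied, so traveler's share is 40% × $650 = $260. That would push OOP to $12,985, over the $12,725 cap, so traveler pays $12,725 − $12,725 = $0. Plan pays $650 − $0 = $650.
Insurer total = bills − traveler's total = $35,230 − $12,725 = $22,505.

$22,505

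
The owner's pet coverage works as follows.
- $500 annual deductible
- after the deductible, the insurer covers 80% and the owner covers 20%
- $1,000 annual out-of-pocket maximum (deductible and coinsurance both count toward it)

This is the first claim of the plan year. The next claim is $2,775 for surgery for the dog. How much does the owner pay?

Nothing has been paid toward the $500 deductible, so the first $500 of this charge is applied there.
The remaining $2,275 (= $2,775 − $500) moves to coinsurance.
Owner's 20% share of $2,275 is $455.
Owner responsibility before any cap: $500 + $455 = $955.
Cumulative spending $0 + $955 = $955 stays under the $1,000 maximum.

$955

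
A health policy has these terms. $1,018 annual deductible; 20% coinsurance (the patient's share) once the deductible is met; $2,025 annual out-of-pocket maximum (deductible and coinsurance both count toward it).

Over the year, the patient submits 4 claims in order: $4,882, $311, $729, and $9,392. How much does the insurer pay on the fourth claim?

$9,365.80

#1 ($4,882): $1,018 finishes the deductible; $3,864 goes to coinsurance; 20% of $3,864 = $772.80. Patient owes $1,790.80 (running OOP $1,790.80). Insurer: $4,882 − $1,790.80 = $3,091.20.
#2 ($311): deductible already satisfied, so patient's share is 20% × $311 = $62.20. Cost to patient: $62.20. OOP to date $1,853. Plan pays $311 − $62.20 = $248.80.
#3 ($729): deductible met; 20% of $729 = $145.80. Patient pays $145.80; OOP now $1,998.80. Plan pays $729 − $145.80 = $583.20.
#4 ($9,392): 20% coinsurance on $9,392 = $1,878.40. OOP would hit $3,877.20 > $2,025, so the cap limits the patient to $2,025 − $1,998.80 = $26.20. Plan pays $9,392 − $26.20 = $9,365.80.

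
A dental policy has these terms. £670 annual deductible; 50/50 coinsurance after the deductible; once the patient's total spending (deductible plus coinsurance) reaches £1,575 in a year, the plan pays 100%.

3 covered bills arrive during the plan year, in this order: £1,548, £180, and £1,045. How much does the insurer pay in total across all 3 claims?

£1,198

Claim 1 (£1,548): £670 to deductible, leaving £878; coinsurance £878 × 50% = £439. Patient pays £1,109; OOP now £1,109. Insurer: £1,548 − £1,109 = £439.
Claim 2 (£180): deductible met; 50% of £180 = £90. Patient pays £90; OOP now £1,199. Plan pays £180 − £90 = £90.
Claim 3 (£1,045): deductible already satisfied, so patient's share is 50% × £1,045 = £522.50. OOP would hit £1,721.50 > £1,575, so the cap limits the patient to £1,575 − £1,199 = £376. Insurer: £1,045 − £376 = £669.
Insurer total: £439 + £90 + £669 = £1,198.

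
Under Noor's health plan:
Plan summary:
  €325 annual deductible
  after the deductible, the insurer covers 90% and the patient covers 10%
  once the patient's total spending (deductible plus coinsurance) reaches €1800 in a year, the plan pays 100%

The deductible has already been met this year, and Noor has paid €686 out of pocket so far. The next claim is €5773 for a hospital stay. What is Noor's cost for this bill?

€577.30

With the deductible met, the entire €5773 is subject to coinsurance.
10% of €5773 = €577.30 falls to the patient.
Year-to-date out-of-pocket becomes €686 + €577.30 = €1263.30, still under the €1800 maximum, so no cap applies.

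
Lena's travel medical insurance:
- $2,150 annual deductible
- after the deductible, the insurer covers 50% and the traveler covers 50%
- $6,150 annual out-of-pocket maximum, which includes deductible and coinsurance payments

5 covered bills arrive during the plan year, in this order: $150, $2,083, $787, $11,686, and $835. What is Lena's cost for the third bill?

#1 ($150): fully absorbed by the deductible. Traveler pays $150; OOP now $150.
#2 ($2,083): $2,000 to deductible, leaving $83; coinsurance $83 × 50% = $41.50. Traveler pays $2,041.50; OOP now $2,191.50.
#3 ($787): deductible already satisfied, so traveler's share is 50% × $787 = $393.50. Traveler owes $393.50 (running OOP $2,585).

$393.50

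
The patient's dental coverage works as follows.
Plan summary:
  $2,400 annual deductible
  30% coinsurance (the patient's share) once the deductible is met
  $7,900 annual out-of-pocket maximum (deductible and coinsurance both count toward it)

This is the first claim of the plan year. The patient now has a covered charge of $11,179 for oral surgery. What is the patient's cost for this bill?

Nothing has been paid toward the $2,400 deductible, so the first $2,400 of this charge is applied there.
After the $2,400 deductible portion, $11,179 − $2,400 = $8,779 is subject to coinsurance.
30% of $8,779 = $2,633.70 falls to the patient.
Patient responsibility before any cap: $2,400 + $2,633.70 = $5,033.70.
Total out-of-pocket so far would be $0 + $5,033.70 = $5,033.70, below the $7,900 cap — no reduction.

$5,033.70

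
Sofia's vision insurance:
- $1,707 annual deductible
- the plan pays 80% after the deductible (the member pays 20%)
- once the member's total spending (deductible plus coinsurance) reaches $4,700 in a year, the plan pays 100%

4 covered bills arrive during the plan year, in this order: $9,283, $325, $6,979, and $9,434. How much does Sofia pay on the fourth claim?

$17

Claim 1 ($9,283): $1,707 to deductible, leaving $7,576; coinsurance $7,576 × 20% = $1,515.20. Member owes $3,222.20 (running OOP $3,222.20).
Claim 2 ($325): deductible met; 20% of $325 = $65. Member owes $65 (running OOP $3,287.20).
Claim 3 ($6,979): deductible already satisfied, so member's share is 20% × $6,979 = $1,395.80. Member owes $1,395.80 (running OOP $4,683).
Claim 4 ($9,434): deductible met; 20% of $9,434 = $1,886.80. That would push OOP to $6,569.80, over the $4,700 cap, so member pays $4,700 − $4,683 = $17.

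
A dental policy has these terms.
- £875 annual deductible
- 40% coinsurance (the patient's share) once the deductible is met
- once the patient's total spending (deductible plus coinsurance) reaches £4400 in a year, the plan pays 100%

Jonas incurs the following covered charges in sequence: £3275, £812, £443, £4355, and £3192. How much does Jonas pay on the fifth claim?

£321

#1 (£3275): deductible takes £875, £2400 remains; patient's 40% is £960. Patient owes £1835 (running OOP £1835).
#2 (£812): deductible already satisfied, so patient's share is 40% × £812 = £324.80. Cost to patient: £324.80. OOP to date £2159.80.
#3 (£443): deductible met; 40% of £443 = £177.20. Patient owes £177.20 (running OOP £2337).
#4 (£4355): 40% coinsurance on £4355 = £1742. Patient owes £1742 (running OOP £4079).
#5 (£3192): deductible already satisfied, so patient's share is 40% × £3192 = £1276.80. Adding that to £4079 gives £5355.80, past the £4400 cap; patient pays only £4400 − £4079 = £321.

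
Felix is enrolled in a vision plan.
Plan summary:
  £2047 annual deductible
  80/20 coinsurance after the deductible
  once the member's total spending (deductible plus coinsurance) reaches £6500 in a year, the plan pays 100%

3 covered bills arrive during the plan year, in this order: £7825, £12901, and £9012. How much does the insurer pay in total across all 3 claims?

£23238

Bill 1, £7825: £2047 finishes the deductible; £5778 goes to coinsurance; 20% of £5778 = £1155.60. Member pays £3202.60; OOP now £3202.60. Plan pays £7825 − £3202.60 = £4622.40.
Bill 2, £12901: deductible met; 20% of £12901 = £2580.20. Member pays £2580.20; OOP now £5782.80. Insurer: £12901 − £2580.20 = £10320.80.
Bill 3, £9012: 20% coinsurance on £9012 = £1802.40. Adding that to £5782.80 gives £7585.20, past the £6500 cap; member pays only £6500 − £5782.80 = £717.20. Insurer: £9012 − £717.20 = £8294.80.
Insurer total: £4622.40 + £10320.80 + £8294.80 = £23238.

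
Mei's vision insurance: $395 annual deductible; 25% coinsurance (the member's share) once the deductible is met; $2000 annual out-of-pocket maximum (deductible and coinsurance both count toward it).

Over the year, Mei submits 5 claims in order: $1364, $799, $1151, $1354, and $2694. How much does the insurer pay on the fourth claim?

$1015.50

Claim 1 ($1364): $395 to deductible, leaving $969; member's 25% is $242.25. Member owes $637.25 (running OOP $637.25). Plan pays $1364 − $637.25 = $726.75.
Claim 2 ($799): 25% coinsurance on $799 = $199.75. Member owes $199.75 (running OOP $837). Plan pays $799 − $199.75 = $599.25.
Claim 3 ($1151): deductible already satisfied, so member's share is 25% × $1151 = $287.75. Cost to member: $287.75. OOP to date $1124.75. Insurer: $1151 − $287.75 = $863.25.
Claim 4 ($1354): deductible already satisfied, so member's share is 25% × $1354 = $338.50. Member owes $338.50 (running OOP $1463.25). Insurer: $1354 − $338.50 = $1015.50.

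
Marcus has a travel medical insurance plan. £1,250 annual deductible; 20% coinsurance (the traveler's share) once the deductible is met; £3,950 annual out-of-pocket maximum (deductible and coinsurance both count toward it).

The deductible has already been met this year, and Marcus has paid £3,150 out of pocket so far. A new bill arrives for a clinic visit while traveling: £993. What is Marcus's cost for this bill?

£198.60

The deductible is already satisfied, so the full bill goes to coinsurance.
20% of £993 = £198.60 falls to the traveler.
Cumulative spending £3,150 + £198.60 = £3,348.60 stays under the £3,950 maximum.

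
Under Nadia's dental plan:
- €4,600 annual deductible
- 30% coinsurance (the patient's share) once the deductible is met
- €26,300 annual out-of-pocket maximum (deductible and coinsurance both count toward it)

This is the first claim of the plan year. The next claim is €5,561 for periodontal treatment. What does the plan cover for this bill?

Nothing has been paid toward the €4,600 deductible, so the first €4,600 of this charge is applied there.
The remaining €961 (= €5,561 − €4,600) moves to coinsurance.
30% of €961 = €288.30 falls to the patient.
That puts the patient's cost at €4,600 + €288.30 = €4,888.30 before any cap.
Total out-of-pocket so far would be €0 + €4,888.30 = €4,888.30, below the €26,300 cap — no reduction.
Insurer pays the balance: €5,561 − €4,888.30 = €672.70.

€672.70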